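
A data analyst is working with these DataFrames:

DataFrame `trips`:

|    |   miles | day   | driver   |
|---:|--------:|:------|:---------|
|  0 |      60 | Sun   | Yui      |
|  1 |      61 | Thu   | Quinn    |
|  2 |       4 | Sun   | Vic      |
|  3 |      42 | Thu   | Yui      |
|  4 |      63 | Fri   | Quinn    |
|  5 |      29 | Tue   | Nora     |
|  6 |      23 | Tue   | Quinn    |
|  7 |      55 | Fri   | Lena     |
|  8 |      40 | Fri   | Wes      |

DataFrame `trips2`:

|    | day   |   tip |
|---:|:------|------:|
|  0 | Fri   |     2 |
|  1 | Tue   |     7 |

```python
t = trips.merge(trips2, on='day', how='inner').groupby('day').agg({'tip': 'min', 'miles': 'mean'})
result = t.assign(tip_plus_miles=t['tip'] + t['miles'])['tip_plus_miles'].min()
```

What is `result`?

merge on 'day' (how='inner') → 5 rows:
   miles  day driver  tip
0     63  Fri  Quinn    2
1     29  Tue   Nora    7
2     23  Tue  Quinn    7
3     55  Fri   Lena    2
4     40  Fri    Wes    2
group by day: min(tip), mean(miles):
     tip      miles
day                
Fri    2  52.666667
Tue    7  26.000000
add column tip_plus_miles = t['tip'] + t['miles']:
     tip      miles  tip_plus_miles
day                                
Fri    2  52.666667       54.666667
Tue    7  26.000000       33.000000
min of column 'tip_plus_miles' → 33.0

33.0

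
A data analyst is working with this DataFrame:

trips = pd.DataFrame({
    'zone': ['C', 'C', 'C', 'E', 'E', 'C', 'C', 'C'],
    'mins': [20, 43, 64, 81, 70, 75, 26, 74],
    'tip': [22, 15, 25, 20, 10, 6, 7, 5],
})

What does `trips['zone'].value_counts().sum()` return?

8

value_counts of zone:
zone
C    6
E    2
Name: count, dtype: int64
sum of the resulting series → 8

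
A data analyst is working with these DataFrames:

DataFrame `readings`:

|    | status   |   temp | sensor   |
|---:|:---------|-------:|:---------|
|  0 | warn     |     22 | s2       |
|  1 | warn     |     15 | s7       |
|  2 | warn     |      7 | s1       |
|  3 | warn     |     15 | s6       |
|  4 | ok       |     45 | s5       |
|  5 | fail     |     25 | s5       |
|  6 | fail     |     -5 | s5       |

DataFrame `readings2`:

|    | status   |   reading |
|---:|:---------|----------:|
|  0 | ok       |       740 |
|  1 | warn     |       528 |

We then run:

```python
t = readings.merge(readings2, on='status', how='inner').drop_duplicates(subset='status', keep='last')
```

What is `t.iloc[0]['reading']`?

528

merge on 'status' (how='inner') → 5 rows:
  status  temp sensor  reading
0   warn    22     s2      528
1   warn    15     s7      528
2   warn     7     s1      528
3   warn    15     s6      528
4     ok    45     s5      740
drop duplicate status (keep=last):
  status  temp sensor  reading
3   warn    15     s6      528
4     ok    45     s5      740
Reading off the value at position 0, column 'reading', we get 528.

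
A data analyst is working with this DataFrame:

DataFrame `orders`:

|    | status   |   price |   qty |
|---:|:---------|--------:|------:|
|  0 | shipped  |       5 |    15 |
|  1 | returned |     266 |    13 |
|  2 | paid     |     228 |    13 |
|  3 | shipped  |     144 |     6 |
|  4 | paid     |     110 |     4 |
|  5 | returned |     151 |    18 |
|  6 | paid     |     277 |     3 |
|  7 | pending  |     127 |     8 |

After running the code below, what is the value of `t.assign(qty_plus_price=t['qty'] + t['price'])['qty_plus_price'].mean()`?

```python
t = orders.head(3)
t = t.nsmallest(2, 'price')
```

130.5

take first 3 rows:
     status  price  qty
0   shipped      5   15
1  returned    266   13
2      paid    228   13
take 2 rows with smallest price:
    status  price  qty
0  shipped      5   15
2     paid    228   13
add column qty_plus_price = t['qty'] + t['price']:
    status  price  qty  qty_plus_price
0  shipped      5   15              20
2     paid    228   13             241
Then the mean of column 'qty_plus_price': 130.5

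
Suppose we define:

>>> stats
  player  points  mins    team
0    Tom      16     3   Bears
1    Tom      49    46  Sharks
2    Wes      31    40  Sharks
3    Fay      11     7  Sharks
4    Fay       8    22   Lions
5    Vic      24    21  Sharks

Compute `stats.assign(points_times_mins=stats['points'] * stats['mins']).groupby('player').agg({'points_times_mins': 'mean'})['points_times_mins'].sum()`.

3021.5

add column points_times_mins = stats['points'] * stats['mins']:
  player  points  mins    team  points_times_mins
0    Tom      16     3   Bears                 48
1    Tom      49    46  Sharks               2254
2    Wes      31    40  Sharks               1240
3    Fay      11     7  Sharks                 77
4    Fay       8    22   Lions                176
5    Vic      24    21  Sharks                504
group by player, mean of points_times_mins:
        points_times_mins
player                   
Fay                 126.5
Tom                1151.0
Vic                 504.0
Wes                1240.0
Taking the sum of column 'points_times_mins' gives 3021.5.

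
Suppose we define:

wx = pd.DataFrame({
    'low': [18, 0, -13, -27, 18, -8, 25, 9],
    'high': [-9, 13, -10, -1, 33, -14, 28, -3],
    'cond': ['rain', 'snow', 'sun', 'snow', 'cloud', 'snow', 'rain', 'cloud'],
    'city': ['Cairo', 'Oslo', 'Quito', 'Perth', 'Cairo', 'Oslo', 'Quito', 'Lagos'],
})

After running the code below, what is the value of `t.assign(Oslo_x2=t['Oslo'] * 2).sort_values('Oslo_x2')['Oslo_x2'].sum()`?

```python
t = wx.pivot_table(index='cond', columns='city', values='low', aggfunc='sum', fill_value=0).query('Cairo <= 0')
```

-16

pivot: rows=cond, cols=city, sum(low):
city   Cairo  Lagos  Oslo  Perth  Quito
cond                                   
cloud     18      9     0      0      0
rain      18      0     0      0     25
snow       0      0    -8    -27      0
sun        0      0     0      0    -13
filter rows where Cairo <= 0:
city  Cairo  Lagos  Oslo  Perth  Quito
cond                                  
snow      0      0    -8    -27      0
sun       0      0     0      0    -13
add column Oslo_x2 = t['Oslo'] * 2:
city  Cairo  Lagos  Oslo  Perth  Quito  Oslo_x2
cond                                           
snow      0      0    -8    -27      0      -16
sun       0      0     0      0    -13        0
sort by Oslo_x2:
city  Cairo  Lagos  Oslo  Perth  Quito  Oslo_x2
cond                                           
snow      0      0    -8    -27      0      -16
sun       0      0     0      0    -13        0
Taking the sum of column 'Oslo_x2' gives -16.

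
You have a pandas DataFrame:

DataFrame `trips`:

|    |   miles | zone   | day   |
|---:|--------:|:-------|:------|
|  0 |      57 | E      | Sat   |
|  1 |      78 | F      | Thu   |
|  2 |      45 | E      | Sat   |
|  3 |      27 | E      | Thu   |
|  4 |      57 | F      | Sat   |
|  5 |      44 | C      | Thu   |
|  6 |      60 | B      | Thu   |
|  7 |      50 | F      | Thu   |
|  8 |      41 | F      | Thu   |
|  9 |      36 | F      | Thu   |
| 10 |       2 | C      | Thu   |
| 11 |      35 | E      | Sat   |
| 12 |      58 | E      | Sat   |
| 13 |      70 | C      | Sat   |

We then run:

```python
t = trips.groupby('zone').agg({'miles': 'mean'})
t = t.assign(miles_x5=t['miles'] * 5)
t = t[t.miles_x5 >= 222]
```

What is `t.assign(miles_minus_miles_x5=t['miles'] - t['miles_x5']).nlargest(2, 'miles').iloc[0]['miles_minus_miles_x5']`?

group by zone, mean of miles:
          miles
zone           
B     60.000000
C     38.666667
E     44.400000
F     52.400000
add column miles_x5 = t['miles'] * 5:
          miles    miles_x5
zone                       
B     60.000000  300.000000
C     38.666667  193.333333
E     44.400000  222.000000
F     52.400000  262.000000
filter rows where miles_x5 >= 222:
      miles  miles_x5
zone                 
B      60.0     300.0
E      44.4     222.0
F      52.4     262.0
add column miles_minus_miles_x5 = t['miles'] - t['miles_x5']:
      miles  miles_x5  miles_minus_miles_x5
zone                                       
B      60.0     300.0                -240.0
E      44.4     222.0                -177.6
F      52.4     262.0                -209.6
take 2 rows with largest miles:
      miles  miles_x5  miles_minus_miles_x5
zone                                       
B      60.0     300.0                -240.0
F      52.4     262.0                -209.6
Taking the value at position 0, column 'miles_minus_miles_x5' gives -240.0.

-240.0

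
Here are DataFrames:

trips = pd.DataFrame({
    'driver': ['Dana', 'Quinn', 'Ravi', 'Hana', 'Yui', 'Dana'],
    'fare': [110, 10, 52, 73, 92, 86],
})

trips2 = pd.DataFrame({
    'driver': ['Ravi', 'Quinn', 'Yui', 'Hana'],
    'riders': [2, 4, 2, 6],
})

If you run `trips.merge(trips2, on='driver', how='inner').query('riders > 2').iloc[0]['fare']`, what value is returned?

10

merge on 'driver' (how='inner') → 4 rows:
  driver  fare  riders
0  Quinn    10       4
1   Ravi    52       2
2   Hana    73       6
3    Yui    92       2
filter rows where riders > 2:
  driver  fare  riders
0  Quinn    10       4
2   Hana    73       6
value at position 0, column 'fare' → 10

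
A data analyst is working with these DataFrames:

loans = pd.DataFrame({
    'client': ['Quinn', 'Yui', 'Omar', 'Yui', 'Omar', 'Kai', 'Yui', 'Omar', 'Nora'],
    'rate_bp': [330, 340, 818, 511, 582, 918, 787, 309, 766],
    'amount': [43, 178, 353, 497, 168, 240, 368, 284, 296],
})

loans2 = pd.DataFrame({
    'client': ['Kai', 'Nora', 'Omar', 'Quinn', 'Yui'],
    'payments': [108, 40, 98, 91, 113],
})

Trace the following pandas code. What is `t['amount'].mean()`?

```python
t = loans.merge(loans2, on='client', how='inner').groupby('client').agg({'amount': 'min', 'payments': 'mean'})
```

185.0

merge on 'client' (how='inner') → 9 rows:
  client  rate_bp  amount  payments
0  Quinn      330      43        91
1    Yui      340     178       113
2   Omar      818     353        98
3    Yui      511     497       113
4   Omar      582     168        98
5    Kai      918     240       108
6    Yui      787     368       113
7   Omar      309     284        98
8   Nora      766     296        40
group by client: min(amount), mean(payments):
        amount  payments
client                  
Kai        240     108.0
Nora       296      40.0
Omar       168      98.0
Quinn       43      91.0
Yui        178     113.0
The mean of column 'amount' is 185.0.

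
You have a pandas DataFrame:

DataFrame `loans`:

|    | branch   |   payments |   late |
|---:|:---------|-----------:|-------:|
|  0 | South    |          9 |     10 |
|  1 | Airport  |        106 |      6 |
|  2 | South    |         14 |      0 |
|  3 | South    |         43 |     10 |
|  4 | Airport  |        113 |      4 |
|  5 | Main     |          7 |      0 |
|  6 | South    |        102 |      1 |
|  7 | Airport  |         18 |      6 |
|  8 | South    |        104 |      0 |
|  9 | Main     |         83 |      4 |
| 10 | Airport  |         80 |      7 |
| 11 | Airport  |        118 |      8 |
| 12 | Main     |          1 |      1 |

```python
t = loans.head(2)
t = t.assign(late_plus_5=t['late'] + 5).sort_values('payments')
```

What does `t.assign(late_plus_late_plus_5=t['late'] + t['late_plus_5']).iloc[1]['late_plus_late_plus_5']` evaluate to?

17

take first 2 rows:
    branch  payments  late
0    South         9    10
1  Airport       106     6
add column late_plus_5 = t['late'] + 5:
    branch  payments  late  late_plus_5
0    South         9    10           15
1  Airport       106     6           11
sort by payments:
    branch  payments  late  late_plus_5
0    South         9    10           15
1  Airport       106     6           11
add column late_plus_late_plus_5 = t['late'] + t['late_plus_5']:
    branch  payments  late  late_plus_5  late_plus_late_plus_5
0    South         9    10           15                     25
1  Airport       106     6           11                     17
Then the value at position 1, column 'late_plus_late_plus_5': 17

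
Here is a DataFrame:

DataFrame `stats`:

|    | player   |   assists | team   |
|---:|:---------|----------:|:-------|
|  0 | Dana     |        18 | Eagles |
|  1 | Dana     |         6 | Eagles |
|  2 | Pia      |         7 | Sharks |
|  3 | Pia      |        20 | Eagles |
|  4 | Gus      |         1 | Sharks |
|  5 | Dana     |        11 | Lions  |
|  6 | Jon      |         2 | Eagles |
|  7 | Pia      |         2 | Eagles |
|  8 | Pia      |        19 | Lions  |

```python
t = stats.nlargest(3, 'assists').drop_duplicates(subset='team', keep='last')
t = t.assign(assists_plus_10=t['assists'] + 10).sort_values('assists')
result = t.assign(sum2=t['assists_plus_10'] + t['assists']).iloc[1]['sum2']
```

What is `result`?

take 3 rows with largest assists:
  player  assists    team
3    Pia       20  Eagles
8    Pia       19   Lions
0   Dana       18  Eagles
drop duplicate team (keep=last):
  player  assists    team
8    Pia       19   Lions
0   Dana       18  Eagles
add column assists_plus_10 = t['assists'] + 10:
  player  assists    team  assists_plus_10
8    Pia       19   Lions               29
0   Dana       18  Eagles               28
sort by assists:
  player  assists    team  assists_plus_10
0   Dana       18  Eagles               28
8    Pia       19   Lions               29
add column sum2 = t['assists_plus_10'] + t['assists']:
  player  assists    team  assists_plus_10  sum2
0   Dana       18  Eagles               28    46
8    Pia       19   Lions               29    48

48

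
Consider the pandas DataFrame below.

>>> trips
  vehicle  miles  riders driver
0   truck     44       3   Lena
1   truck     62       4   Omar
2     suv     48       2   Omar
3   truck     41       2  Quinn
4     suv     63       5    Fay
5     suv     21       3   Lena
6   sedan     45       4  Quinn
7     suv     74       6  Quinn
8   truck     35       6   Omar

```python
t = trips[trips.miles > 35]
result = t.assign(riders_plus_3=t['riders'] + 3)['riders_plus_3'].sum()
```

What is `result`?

filter rows where miles > 35:
  vehicle  miles  riders driver
0   truck     44       3   Lena
1   truck     62       4   Omar
2     suv     48       2   Omar
3   truck     41       2  Quinn
4     suv     63       5    Fay
6   sedan     45       4  Quinn
7     suv     74       6  Quinn
add column riders_plus_3 = t['riders'] + 3:
  vehicle  miles  riders driver  riders_plus_3
0   truck     44       3   Lena              6
1   truck     62       4   Omar              7
2     suv     48       2   Omar              5
3   truck     41       2  Quinn              5
4     suv     63       5    Fay              8
6   sedan     45       4  Quinn              7
7     suv     74       6  Quinn              9
Hence 47.

47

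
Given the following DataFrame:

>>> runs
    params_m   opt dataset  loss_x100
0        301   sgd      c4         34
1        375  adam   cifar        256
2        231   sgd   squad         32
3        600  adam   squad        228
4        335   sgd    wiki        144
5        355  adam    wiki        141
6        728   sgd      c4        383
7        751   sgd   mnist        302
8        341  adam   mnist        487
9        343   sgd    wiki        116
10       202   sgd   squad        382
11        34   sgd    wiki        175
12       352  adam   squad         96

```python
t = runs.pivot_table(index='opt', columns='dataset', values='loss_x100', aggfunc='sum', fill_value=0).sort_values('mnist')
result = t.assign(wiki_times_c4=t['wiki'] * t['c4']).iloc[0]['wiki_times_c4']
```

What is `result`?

pivot: rows=opt, cols=dataset, sum(loss_x100):
dataset   c4  cifar  mnist  squad  wiki
opt                                    
adam       0    256    487    324   141
sgd      417      0    302    414   435
sort by mnist:
dataset   c4  cifar  mnist  squad  wiki
opt                                    
sgd      417      0    302    414   435
adam       0    256    487    324   141
add column wiki_times_c4 = t['wiki'] * t['c4']:
dataset   c4  cifar  mnist  squad  wiki  wiki_times_c4
opt                                                   
sgd      417      0    302    414   435         181395
adam       0    256    487    324   141              0
Taking the value at position 0, column 'wiki_times_c4' gives 181395.

181395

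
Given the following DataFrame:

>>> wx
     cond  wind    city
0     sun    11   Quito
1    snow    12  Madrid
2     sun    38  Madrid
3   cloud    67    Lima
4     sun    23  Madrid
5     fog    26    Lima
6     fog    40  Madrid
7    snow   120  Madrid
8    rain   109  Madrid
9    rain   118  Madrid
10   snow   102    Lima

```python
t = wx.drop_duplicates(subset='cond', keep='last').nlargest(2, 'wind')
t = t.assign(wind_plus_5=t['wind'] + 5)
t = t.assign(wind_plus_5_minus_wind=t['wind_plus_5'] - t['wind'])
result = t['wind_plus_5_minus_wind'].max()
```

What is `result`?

drop duplicate cond (keep=last):
     cond  wind    city
3   cloud    67    Lima
4     sun    23  Madrid
6     fog    40  Madrid
9    rain   118  Madrid
10   snow   102    Lima
take 2 rows with largest wind:
    cond  wind    city
9   rain   118  Madrid
10  snow   102    Lima
add column wind_plus_5 = t['wind'] + 5:
    cond  wind    city  wind_plus_5
9   rain   118  Madrid          123
10  snow   102    Lima          107
add column wind_plus_5_minus_wind = t['wind_plus_5'] - t['wind']:
    cond  wind    city  wind_plus_5  wind_plus_5_minus_wind
9   rain   118  Madrid          123                       5
10  snow   102    Lima          107                       5

5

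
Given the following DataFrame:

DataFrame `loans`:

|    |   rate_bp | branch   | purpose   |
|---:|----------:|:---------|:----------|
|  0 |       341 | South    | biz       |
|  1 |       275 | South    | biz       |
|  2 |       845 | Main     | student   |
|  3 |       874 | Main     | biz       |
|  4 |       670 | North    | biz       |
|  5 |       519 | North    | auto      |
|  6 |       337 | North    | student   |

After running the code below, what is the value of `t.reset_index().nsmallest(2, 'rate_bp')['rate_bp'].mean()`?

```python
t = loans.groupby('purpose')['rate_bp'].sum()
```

850.5

group by purpose, sum of rate_bp:
purpose
auto        519
biz        2160
student    1182
Name: rate_bp, dtype: int64
reset_index():
   purpose  rate_bp
0     auto      519
1      biz     2160
2  student     1182
take 2 rows with smallest rate_bp:
   purpose  rate_bp
0     auto      519
2  student     1182
The mean of column 'rate_bp' is 850.5.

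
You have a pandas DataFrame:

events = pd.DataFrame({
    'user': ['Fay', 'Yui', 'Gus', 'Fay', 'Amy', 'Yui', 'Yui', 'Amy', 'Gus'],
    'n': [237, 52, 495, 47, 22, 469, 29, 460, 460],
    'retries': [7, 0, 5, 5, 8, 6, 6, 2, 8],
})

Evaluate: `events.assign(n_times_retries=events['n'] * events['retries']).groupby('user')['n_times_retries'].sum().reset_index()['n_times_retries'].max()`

6155

add column n_times_retries = events['n'] * events['retries']:
  user    n  retries  n_times_retries
0  Fay  237        7             1659
1  Yui   52        0                0
2  Gus  495        5             2475
3  Fay   47        5              235
4  Amy   22        8              176
5  Yui  469        6             2814
6  Yui   29        6              174
7  Amy  460        2              920
8  Gus  460        8             3680
group by user, sum of n_times_retries:
user
Amy    1096
Fay    1894
Gus    6155
Yui    2988
Name: n_times_retries, dtype: int64
reset_index():
  user  n_times_retries
0  Amy             1096
1  Fay             1894
2  Gus             6155
3  Yui             2988
Taking the max of column 'n_times_retries' gives 6155.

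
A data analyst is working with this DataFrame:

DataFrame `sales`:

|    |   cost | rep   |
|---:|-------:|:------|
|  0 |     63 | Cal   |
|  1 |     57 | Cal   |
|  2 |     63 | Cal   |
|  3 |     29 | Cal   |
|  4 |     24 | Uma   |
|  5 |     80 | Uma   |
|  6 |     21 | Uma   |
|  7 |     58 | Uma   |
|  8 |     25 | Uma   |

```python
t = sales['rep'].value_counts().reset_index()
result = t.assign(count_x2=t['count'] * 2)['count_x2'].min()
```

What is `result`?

value_counts of rep:
rep
Uma    5
Cal    4
Name: count, dtype: int64
reset_index():
   rep  count
0  Uma      5
1  Cal      4
add column count_x2 = t['count'] * 2:
   rep  count  count_x2
0  Uma      5        10
1  Cal      4         8
Finally, min of column 'count_x2' = 8.

8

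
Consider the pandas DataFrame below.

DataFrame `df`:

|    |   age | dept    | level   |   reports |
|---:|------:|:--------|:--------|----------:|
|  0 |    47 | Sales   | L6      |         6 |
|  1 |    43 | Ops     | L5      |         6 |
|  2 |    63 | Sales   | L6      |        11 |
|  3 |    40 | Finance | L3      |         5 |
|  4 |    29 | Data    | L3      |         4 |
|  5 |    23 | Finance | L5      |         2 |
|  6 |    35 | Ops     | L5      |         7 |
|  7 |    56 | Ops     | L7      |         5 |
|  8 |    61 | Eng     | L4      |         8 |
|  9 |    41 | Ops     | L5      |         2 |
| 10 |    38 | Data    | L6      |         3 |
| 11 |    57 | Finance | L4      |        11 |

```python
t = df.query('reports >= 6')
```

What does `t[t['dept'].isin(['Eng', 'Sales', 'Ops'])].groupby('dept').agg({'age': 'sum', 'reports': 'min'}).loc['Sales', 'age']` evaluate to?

filter rows where reports >= 6:
    age     dept level  reports
0    47    Sales    L6        6
1    43      Ops    L5        6
2    63    Sales    L6       11
6    35      Ops    L5        7
8    61      Eng    L4        8
11   57  Finance    L4       11
filter rows where dept in ['Eng', 'Sales', 'Ops']:
   age   dept level  reports
0   47  Sales    L6        6
1   43    Ops    L5        6
2   63  Sales    L6       11
6   35    Ops    L5        7
8   61    Eng    L4        8
group by dept: sum(age), min(reports):
       age  reports
dept               
Eng     61        8
Ops     78        6
Sales  110        6
The value at row 'Sales', column 'age' is 110.

110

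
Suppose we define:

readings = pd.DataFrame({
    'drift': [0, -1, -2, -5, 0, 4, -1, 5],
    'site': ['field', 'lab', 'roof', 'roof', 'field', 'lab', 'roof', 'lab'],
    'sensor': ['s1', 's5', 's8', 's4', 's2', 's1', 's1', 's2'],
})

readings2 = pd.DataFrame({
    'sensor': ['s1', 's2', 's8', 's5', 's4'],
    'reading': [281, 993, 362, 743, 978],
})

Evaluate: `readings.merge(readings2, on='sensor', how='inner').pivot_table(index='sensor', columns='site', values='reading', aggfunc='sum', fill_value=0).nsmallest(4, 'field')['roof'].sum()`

1621

merge on 'sensor' (how='inner') → 8 rows:
   drift   site sensor  reading
0      0  field     s1      281
1     -1    lab     s5      743
2     -2   roof     s8      362
3     -5   roof     s4      978
4      0  field     s2      993
5      4    lab     s1      281
6     -1   roof     s1      281
7      5    lab     s2      993
pivot: rows=sensor, cols=site, sum(reading):
site    field  lab  roof
sensor                  
s1        281  281   281
s2        993  993     0
s4          0    0   978
s5          0  743     0
s8          0    0   362
take 4 rows with smallest field:
site    field  lab  roof
sensor                  
s4          0    0   978
s5          0  743     0
s8          0    0   362
s1        281  281   281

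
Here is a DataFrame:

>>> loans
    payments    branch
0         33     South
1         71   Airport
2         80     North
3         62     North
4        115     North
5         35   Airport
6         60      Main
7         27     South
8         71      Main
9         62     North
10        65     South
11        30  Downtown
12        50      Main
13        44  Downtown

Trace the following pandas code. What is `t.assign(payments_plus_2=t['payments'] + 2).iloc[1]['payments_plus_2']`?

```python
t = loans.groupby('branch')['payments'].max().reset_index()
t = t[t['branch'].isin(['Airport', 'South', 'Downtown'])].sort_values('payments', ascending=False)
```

group by branch, max of payments:
branch
Airport      71
Downtown     44
Main         71
North       115
South        65
Name: payments, dtype: int64
reset_index():
     branch  payments
0   Airport        71
1  Downtown        44
2      Main        71
3     North       115
4     South        65
filter rows where branch in ['Airport', 'South', 'Downtown']:
     branch  payments
0   Airport        71
1  Downtown        44
4     South        65
sort by payments descending:
     branch  payments
0   Airport        71
4     South        65
1  Downtown        44
add column payments_plus_2 = t['payments'] + 2:
     branch  payments  payments_plus_2
0   Airport        71               73
4     South        65               67
1  Downtown        44               46
Then the value at position 1, column 'payments_plus_2': 67

67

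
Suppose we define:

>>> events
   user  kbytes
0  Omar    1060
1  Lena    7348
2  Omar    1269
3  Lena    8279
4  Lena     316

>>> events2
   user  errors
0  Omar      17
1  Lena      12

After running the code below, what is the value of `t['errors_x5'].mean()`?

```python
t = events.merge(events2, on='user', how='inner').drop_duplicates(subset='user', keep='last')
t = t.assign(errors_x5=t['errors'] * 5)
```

72.5

merge on 'user' (how='inner') → 5 rows:
   user  kbytes  errors
0  Omar    1060      17
1  Lena    7348      12
2  Omar    1269      17
3  Lena    8279      12
4  Lena     316      12
drop duplicate user (keep=last):
   user  kbytes  errors
2  Omar    1269      17
4  Lena     316      12
add column errors_x5 = t['errors'] * 5:
   user  kbytes  errors  errors_x5
2  Omar    1269      17         85
4  Lena     316      12         60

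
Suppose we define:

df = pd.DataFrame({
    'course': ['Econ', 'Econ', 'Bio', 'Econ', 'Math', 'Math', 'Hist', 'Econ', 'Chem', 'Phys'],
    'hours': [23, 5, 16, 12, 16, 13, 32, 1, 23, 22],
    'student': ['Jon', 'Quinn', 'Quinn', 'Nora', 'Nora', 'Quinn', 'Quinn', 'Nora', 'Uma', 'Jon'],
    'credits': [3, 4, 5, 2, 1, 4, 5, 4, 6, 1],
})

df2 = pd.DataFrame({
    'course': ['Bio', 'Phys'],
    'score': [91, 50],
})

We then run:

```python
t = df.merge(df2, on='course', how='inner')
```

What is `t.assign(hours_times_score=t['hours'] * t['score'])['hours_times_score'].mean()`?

merge on 'course' (how='inner') → 2 rows:
  course  hours student  credits  score
0    Bio     16   Quinn        5     91
1   Phys     22     Jon        1     50
add column hours_times_score = t['hours'] * t['score']:
  course  hours student  credits  score  hours_times_score
0    Bio     16   Quinn        5     91               1456
1   Phys     22     Jon        1     50               1100
The mean of column 'hours_times_score' is 1278.0.

1278.0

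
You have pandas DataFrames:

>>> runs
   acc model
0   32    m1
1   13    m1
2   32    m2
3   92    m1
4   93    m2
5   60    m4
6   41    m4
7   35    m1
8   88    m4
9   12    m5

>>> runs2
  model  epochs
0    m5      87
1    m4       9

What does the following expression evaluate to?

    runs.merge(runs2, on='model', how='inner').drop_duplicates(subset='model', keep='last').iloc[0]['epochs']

9

merge on 'model' (how='inner') → 4 rows:
   acc model  epochs
0   60    m4       9
1   41    m4       9
2   88    m4       9
3   12    m5      87
drop duplicate model (keep=last):
   acc model  epochs
2   88    m4       9
3   12    m5      87
Hence 9.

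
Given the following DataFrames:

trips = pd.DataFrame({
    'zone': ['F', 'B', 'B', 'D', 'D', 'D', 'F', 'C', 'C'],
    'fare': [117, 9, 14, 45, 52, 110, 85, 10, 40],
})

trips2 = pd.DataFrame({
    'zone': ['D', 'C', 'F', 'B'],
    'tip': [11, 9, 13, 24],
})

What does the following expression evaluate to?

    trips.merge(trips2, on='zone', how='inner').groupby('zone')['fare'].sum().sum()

482

merge on 'zone' (how='inner') → 9 rows:
  zone  fare  tip
0    F   117   13
1    B     9   24
2    B    14   24
3    D    45   11
4    D    52   11
5    D   110   11
6    F    85   13
7    C    10    9
8    C    40    9
group by zone, sum of fare:
zone
B     23
C     50
D    207
F    202
Name: fare, dtype: int64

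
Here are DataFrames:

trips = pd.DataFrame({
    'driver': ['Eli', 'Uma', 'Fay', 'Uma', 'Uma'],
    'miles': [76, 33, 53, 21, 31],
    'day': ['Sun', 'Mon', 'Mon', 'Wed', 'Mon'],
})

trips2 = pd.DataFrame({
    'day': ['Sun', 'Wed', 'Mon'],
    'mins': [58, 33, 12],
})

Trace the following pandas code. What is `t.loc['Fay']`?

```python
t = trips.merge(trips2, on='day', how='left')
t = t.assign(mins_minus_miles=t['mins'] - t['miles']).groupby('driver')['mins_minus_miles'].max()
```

-41

merge on 'day' (how='left') → 5 rows:
  driver  miles  day  mins
0    Eli     76  Sun    58
1    Uma     33  Mon    12
2    Fay     53  Mon    12
3    Uma     21  Wed    33
4    Uma     31  Mon    12
add column mins_minus_miles = t['mins'] - t['miles']:
  driver  miles  day  mins  mins_minus_miles
0    Eli     76  Sun    58               -18
1    Uma     33  Mon    12               -21
2    Fay     53  Mon    12               -41
3    Uma     21  Wed    33                12
4    Uma     31  Mon    12               -19
group by driver, max of mins_minus_miles:
driver
Eli   -18
Fay   -41
Uma    12
Name: mins_minus_miles, dtype: int64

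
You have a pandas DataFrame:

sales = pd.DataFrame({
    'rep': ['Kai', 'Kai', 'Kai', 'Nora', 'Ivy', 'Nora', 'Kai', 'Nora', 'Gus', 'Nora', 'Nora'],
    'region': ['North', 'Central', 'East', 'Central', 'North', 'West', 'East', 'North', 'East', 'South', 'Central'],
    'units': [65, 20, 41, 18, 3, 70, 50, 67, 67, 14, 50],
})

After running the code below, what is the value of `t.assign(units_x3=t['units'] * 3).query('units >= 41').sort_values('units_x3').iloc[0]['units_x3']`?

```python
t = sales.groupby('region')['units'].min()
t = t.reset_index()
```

123

group by region, min of units:
region
Central    18
East       41
North       3
South      14
West       70
Name: units, dtype: int64
reset_index():
    region  units
0  Central     18
1     East     41
2    North      3
3    South     14
4     West     70
add column units_x3 = t['units'] * 3:
    region  units  units_x3
0  Central     18        54
1     East     41       123
2    North      3         9
3    South     14        42
4     West     70       210
filter rows where units >= 41:
  region  units  units_x3
1   East     41       123
4   West     70       210
sort by units_x3:
  region  units  units_x3
1   East     41       123
4   West     70       210
Taking the value at position 0, column 'units_x3' gives 123.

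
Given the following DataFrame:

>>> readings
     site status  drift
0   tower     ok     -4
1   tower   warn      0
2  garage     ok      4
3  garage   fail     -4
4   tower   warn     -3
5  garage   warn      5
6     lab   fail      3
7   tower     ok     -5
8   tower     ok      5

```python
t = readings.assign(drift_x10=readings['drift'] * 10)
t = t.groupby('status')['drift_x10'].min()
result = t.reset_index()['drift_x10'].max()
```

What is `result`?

add column drift_x10 = readings['drift'] * 10:
     site status  drift  drift_x10
0   tower     ok     -4        -40
1   tower   warn      0          0
2  garage     ok      4         40
3  garage   fail     -4        -40
4   tower   warn     -3        -30
5  garage   warn      5         50
6     lab   fail      3         30
7   tower     ok     -5        -50
8   tower     ok      5         50
group by status, min of drift_x10:
status
fail   -40
ok     -50
warn   -30
Name: drift_x10, dtype: int64
reset_index():
  status  drift_x10
0   fail        -40
1     ok        -50
2   warn        -30
Then the max of column 'drift_x10': -30

-30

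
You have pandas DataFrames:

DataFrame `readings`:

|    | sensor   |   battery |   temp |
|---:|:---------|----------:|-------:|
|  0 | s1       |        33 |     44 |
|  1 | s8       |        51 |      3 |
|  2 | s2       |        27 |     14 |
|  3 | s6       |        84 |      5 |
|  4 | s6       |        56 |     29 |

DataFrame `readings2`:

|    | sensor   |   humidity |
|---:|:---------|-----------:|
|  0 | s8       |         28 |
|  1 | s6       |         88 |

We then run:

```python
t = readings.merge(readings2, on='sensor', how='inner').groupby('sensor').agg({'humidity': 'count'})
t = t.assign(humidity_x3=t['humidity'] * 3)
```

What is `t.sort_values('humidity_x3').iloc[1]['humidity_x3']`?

merge on 'sensor' (how='inner') → 3 rows:
  sensor  battery  temp  humidity
0     s8       51     3        28
1     s6       84     5        88
2     s6       56    29        88
group by sensor, count of humidity:
        humidity
sensor          
s6             2
s8             1
add column humidity_x3 = t['humidity'] * 3:
        humidity  humidity_x3
sensor                       
s6             2            6
s8             1            3
sort by humidity_x3:
        humidity  humidity_x3
sensor                       
s8             1            3
s6             2            6
Taking the value at position 1, column 'humidity_x3' gives 6.

6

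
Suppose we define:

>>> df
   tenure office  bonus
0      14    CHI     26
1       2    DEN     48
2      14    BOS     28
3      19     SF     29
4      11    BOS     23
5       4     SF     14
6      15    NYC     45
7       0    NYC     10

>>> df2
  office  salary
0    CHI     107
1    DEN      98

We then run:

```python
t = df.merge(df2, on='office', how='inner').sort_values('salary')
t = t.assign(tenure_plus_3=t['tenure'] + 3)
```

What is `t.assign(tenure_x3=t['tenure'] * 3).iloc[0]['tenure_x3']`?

merge on 'office' (how='inner') → 2 rows:
   tenure office  bonus  salary
0      14    CHI     26     107
1       2    DEN     48      98
sort by salary:
   tenure office  bonus  salary
1       2    DEN     48      98
0      14    CHI     26     107
add column tenure_plus_3 = t['tenure'] + 3:
   tenure office  bonus  salary  tenure_plus_3
1       2    DEN     48      98              5
0      14    CHI     26     107             17
add column tenure_x3 = t['tenure'] * 3:
   tenure office  bonus  salary  tenure_plus_3  tenure_x3
1       2    DEN     48      98              5          6
0      14    CHI     26     107             17         42
value at position 0, column 'tenure_x3' → 6

6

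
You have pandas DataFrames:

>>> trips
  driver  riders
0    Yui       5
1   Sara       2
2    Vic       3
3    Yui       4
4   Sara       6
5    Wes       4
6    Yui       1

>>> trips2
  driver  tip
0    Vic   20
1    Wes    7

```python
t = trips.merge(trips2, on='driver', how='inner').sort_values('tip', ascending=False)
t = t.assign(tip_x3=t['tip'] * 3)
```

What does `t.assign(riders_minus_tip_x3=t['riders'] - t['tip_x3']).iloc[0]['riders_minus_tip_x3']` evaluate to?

-57

merge on 'driver' (how='inner') → 2 rows:
  driver  riders  tip
0    Vic       3   20
1    Wes       4    7
sort by tip descending:
  driver  riders  tip
0    Vic       3   20
1    Wes       4    7
add column tip_x3 = t['tip'] * 3:
  driver  riders  tip  tip_x3
0    Vic       3   20      60
1    Wes       4    7      21
add column riders_minus_tip_x3 = t['riders'] - t['tip_x3']:
  driver  riders  tip  tip_x3  riders_minus_tip_x3
0    Vic       3   20      60                  -57
1    Wes       4    7      21                  -17
Then the value at position 0, column 'riders_minus_tip_x3': -57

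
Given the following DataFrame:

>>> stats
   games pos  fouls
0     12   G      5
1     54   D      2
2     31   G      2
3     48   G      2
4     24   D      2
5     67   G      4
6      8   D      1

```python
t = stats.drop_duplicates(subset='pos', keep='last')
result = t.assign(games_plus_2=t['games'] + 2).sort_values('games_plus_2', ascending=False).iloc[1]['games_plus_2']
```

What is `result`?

drop duplicate pos (keep=last):
   games pos  fouls
5     67   G      4
6      8   D      1
add column games_plus_2 = t['games'] + 2:
   games pos  fouls  games_plus_2
5     67   G      4            69
6      8   D      1            10
sort by games_plus_2 descending:
   games pos  fouls  games_plus_2
5     67   G      4            69
6      8   D      1            10

10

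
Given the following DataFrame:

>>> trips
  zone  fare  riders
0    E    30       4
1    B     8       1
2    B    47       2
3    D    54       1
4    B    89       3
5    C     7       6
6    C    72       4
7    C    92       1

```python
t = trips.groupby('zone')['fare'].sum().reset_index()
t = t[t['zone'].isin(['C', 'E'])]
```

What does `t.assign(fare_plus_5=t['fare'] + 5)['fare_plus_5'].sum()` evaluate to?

group by zone, sum of fare:
zone
B    144
C    171
D     54
E     30
Name: fare, dtype: int64
reset_index():
  zone  fare
0    B   144
1    C   171
2    D    54
3    E    30
filter rows where zone in ['C', 'E']:
  zone  fare
1    C   171
3    E    30
add column fare_plus_5 = t['fare'] + 5:
  zone  fare  fare_plus_5
1    C   171          176
3    E    30           35
Reading off the sum of column 'fare_plus_5', we get 211.

211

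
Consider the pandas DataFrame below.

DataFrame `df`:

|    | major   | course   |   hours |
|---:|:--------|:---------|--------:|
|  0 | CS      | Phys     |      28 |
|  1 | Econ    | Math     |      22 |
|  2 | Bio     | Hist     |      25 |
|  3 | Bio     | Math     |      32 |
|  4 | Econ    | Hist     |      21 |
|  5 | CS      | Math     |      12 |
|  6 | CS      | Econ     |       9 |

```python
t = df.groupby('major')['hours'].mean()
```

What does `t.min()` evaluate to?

group by major, mean of hours:
major
Bio     28.500000
CS      16.333333
Econ    21.500000
Name: hours, dtype: float64
Taking the min of the resulting series gives 16.3333333333.

16.3333333333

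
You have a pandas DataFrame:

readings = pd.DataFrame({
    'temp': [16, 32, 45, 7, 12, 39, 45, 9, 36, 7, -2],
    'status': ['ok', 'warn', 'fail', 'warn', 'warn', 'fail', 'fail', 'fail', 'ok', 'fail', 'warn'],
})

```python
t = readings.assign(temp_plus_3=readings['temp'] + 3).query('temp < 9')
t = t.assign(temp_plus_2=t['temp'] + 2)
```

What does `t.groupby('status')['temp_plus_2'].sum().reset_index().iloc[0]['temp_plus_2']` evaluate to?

9

add column temp_plus_3 = readings['temp'] + 3:
    temp status  temp_plus_3
0     16     ok           19
1     32   warn           35
2     45   fail           48
3      7   warn           10
4     12   warn           15
5     39   fail           42
6     45   fail           48
7      9   fail           12
8     36     ok           39
9      7   fail           10
10    -2   warn            1
filter rows where temp < 9:
    temp status  temp_plus_3
3      7   warn           10
9      7   fail           10
10    -2   warn            1
add column temp_plus_2 = t['temp'] + 2:
    temp status  temp_plus_3  temp_plus_2
3      7   warn           10            9
9      7   fail           10            9
10    -2   warn            1            0
group by status, sum of temp_plus_2:
status
fail    9
warn    9
Name: temp_plus_2, dtype: int64
reset_index():
  status  temp_plus_2
0   fail            9
1   warn            9
Taking the value at position 0, column 'temp_plus_2' gives 9.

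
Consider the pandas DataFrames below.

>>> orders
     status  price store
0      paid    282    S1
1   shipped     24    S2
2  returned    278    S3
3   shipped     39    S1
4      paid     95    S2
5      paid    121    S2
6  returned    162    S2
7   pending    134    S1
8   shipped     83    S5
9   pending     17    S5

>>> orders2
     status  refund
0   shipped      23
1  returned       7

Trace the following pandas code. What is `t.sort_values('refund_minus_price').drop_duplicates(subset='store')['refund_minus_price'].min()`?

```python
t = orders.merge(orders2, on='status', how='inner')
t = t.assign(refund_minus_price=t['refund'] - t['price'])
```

-271

merge on 'status' (how='inner') → 5 rows:
     status  price store  refund
0   shipped     24    S2      23
1  returned    278    S3       7
2   shipped     39    S1      23
3  returned    162    S2       7
4   shipped     83    S5      23
add column refund_minus_price = t['refund'] - t['price']:
     status  price store  refund  refund_minus_price
0   shipped     24    S2      23                  -1
1  returned    278    S3       7                -271
2   shipped     39    S1      23                 -16
3  returned    162    S2       7                -155
4   shipped     83    S5      23                 -60
sort by refund_minus_price:
     status  price store  refund  refund_minus_price
1  returned    278    S3       7                -271
3  returned    162    S2       7                -155
4   shipped     83    S5      23                 -60
2   shipped     39    S1      23                 -16
0   shipped     24    S2      23                  -1
drop duplicate store (keep=first):
     status  price store  refund  refund_minus_price
1  returned    278    S3       7                -271
3  returned    162    S2       7                -155
4   shipped     83    S5      23                 -60
2   shipped     39    S1      23                 -16
min of column 'refund_minus_price' → -271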